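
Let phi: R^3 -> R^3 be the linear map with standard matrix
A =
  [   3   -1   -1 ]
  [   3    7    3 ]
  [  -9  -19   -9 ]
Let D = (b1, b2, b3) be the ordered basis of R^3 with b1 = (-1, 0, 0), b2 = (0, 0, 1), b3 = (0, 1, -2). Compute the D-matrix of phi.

[[3, 1, -1], [3, -3, 1], [-3, 3, 1]]

The j-th column of [phi]_D is [phi(bj)]_D.
phi(b1) = A b1 = (-3, -3, 9) = 3b1 + 3b2 - 3b3, so column 1 is (3, 3, -3).
Repeating for b2, b3 and assembling the columns gives [[3, 1, -1], [3, -3, 1], [-3, 3, 1]].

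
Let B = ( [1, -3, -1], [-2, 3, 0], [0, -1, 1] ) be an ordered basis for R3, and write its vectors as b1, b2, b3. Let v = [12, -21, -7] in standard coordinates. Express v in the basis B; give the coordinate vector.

We seek scalars with c_1 b1 + ... + c_3 b3 = v; equivalently solve M c = v where the columns of M are b1, ..., b3.
Row-reducing the augmented matrix [M | v] gives c = (4, -4, -3).
Check: 4b1 - 4b2 - 3b3 = [12, -21, -7].

[4, -4, -3]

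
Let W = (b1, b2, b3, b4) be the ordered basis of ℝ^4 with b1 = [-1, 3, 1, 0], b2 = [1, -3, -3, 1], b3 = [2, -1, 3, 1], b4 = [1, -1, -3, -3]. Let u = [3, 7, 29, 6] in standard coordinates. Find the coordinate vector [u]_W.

[-1, -4, 4, -2]

We seek scalars with c_1 b1 + ... + c_4 b4 = u; equivalently solve M c = u where the columns of M are b1, ..., b4.
Gaussian elimination on [M | u] yields c = (-1, -4, 4, -2).
Check: -b1 - 4b2 + 4b3 - 2b4 = [3, 7, 29, 6].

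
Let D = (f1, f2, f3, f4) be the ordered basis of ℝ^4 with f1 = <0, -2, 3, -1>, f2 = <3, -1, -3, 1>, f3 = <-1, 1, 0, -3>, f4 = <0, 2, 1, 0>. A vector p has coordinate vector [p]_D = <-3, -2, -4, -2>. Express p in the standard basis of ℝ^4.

The coordinates say p = -3f1 - 2f2 - 4f3 - 2f4; adding the scaled basis vectors gives <-2, 0, -5, 13>.

<-2, 0, -5, 13>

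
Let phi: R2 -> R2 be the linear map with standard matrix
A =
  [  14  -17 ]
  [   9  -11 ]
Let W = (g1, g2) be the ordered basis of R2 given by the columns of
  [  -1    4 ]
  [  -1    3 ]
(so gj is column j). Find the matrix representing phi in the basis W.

[[1, 3], [1, 2]]

The j-th column of [phi]_W is [phi(gj)]_W.
phi(g1) = A g1 = (3, 2) = g1 + g2, so column 1 is (1, 1).
Repeating for g2 and assembling the columns gives [[1, 3], [1, 2]].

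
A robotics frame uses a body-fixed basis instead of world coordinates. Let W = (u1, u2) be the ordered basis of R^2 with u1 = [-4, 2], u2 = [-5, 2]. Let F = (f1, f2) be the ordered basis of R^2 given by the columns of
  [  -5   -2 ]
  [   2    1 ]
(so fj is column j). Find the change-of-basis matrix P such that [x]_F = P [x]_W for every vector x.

[[0, 1], [2, 0]]

Let M have columns uj and N have columns fj. Then for every x, N [x]_F = x = M [x]_W, so P = N^(-1) M.
Since det N = -1, N^(-1) has integer entries; multiplying gives P = [[0, 1], [2, 0]].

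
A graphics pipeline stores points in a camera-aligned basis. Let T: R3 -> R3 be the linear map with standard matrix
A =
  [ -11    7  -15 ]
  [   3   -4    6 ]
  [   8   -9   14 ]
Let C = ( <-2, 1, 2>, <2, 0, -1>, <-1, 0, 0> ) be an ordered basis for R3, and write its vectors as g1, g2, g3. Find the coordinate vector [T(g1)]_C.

<2, 1, -1>

Compute T(g1) = A g1 = <-1, 2, 3> in standard coordinates.
Then write this in C-coordinates: solve for y in y_1 g1 + ... + y_3 g3 = <-1, 2, 3>.
This gives y = <2, 1, -1>, which is column 1 of [T]_C.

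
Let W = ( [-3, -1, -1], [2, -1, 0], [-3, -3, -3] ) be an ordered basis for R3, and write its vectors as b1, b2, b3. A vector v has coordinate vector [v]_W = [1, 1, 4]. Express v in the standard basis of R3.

By definition v = b1 + b2 + 4b3.
Summing componentwise gives [-13, -14, -13].

[-13, -14, -13]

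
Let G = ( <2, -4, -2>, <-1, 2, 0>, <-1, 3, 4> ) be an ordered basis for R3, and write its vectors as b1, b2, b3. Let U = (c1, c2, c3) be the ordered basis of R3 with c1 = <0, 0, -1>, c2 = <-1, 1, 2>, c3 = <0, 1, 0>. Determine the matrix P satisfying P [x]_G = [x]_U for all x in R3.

Take x = bj: its G-coordinates are the j-th standard unit vector, so P e_j — column j of P — equals [bj]_U.
b1 = -2c1 - 2c2 - 2c3, giving column 1 = <-2, -2, -2>; repeating for each j gives P = [[-2, 2, -2], [-2, 1, 1], [-2, 1, 2]].

[[-2, 2, -2], [-2, 1, 1], [-2, 1, 2]]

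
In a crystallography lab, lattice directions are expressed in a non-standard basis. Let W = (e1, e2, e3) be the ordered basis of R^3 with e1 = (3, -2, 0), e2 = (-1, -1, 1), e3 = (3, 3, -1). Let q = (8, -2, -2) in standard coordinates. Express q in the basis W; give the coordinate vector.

(2, -2, 0)

We seek scalars with c_1 e1 + ... + c_3 e3 = q; equivalently solve M c = q where the columns of M are e1, ..., e3.
Gaussian elimination on [M | q] yields c = (2, -2, 0).
Check: 2e1 - 2e2 + 0·e3 = (8, -2, -2).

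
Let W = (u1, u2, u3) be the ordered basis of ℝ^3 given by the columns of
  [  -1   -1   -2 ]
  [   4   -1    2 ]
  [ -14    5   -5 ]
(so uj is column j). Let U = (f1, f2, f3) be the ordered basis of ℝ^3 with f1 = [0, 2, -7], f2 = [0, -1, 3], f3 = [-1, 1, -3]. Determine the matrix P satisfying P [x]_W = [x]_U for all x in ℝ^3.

[[2, -2, -1], [1, -2, -2], [1, 1, 2]]

Take x = uj: its W-coordinates are the j-th standard unit vector, so P e_j — column j of P — equals [uj]_U.
u1 = 2f1 + f2 + f3, giving column 1 = [2, 1, 1]; repeating for each j gives P = [[2, -2, -1], [1, -2, -2], [1, 1, 2]].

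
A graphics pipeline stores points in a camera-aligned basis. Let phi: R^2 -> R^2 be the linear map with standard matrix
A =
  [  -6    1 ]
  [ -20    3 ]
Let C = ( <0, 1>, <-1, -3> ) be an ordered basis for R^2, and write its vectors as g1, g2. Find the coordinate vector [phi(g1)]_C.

Column 1 of [phi]_C is the C-coordinate vector of phi(g1).
In standard coordinates phi(g1) = A g1 = <1, 3>.
Converting to C: <1, 3> = 0·g1 - g2, so the coordinate vector is <0, -1>.

<0, -1>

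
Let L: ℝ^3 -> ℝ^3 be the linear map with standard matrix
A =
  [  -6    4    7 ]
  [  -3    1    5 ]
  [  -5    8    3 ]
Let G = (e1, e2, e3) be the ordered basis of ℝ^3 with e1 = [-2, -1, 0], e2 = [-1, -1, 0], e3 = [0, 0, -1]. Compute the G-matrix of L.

Let P have columns e1, ..., e3. Then [L]_G = P^(-1) A P.
Here det P = -1, so P^(-1) is integer; computing A P first and then P^(-1)(A P) gives [[-3, 0, 2], [-2, -2, 3], [-2, 3, 3]].

[[-3, 0, 2], [-2, -2, 3], [-2, 3, 3]]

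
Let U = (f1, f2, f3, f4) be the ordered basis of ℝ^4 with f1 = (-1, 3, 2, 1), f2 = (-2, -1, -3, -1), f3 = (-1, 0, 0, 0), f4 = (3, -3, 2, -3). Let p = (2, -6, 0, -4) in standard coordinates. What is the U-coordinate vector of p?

(-1, 0, 2, 1)

Write p = c_1 f1 + ... + c_4 f4 and solve for the c_i.
Gaussian elimination on [M | p] yields c = (-1, 0, 2, 1).
Check: -f1 + 0·f2 + 2f3 + f4 = (2, -6, 0, -4).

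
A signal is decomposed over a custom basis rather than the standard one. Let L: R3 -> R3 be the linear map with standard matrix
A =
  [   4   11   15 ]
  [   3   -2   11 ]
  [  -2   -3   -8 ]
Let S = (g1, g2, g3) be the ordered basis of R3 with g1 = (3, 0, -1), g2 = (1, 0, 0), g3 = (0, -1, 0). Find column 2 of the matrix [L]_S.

(2, -2, -3)

Compute L(g2) = A g2 = (4, 3, -2) in standard coordinates.
Then write this in S-coordinates: solve for y in y_1 g1 + ... + y_3 g3 = (4, 3, -2).
This gives y = (2, -2, -3), which is column 2 of [L]_S.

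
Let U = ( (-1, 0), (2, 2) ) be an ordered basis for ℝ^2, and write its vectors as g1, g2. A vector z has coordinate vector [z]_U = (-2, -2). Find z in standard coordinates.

By definition z = -2g1 - 2g2.
Summing componentwise gives (-2, -4).

(-2, -4)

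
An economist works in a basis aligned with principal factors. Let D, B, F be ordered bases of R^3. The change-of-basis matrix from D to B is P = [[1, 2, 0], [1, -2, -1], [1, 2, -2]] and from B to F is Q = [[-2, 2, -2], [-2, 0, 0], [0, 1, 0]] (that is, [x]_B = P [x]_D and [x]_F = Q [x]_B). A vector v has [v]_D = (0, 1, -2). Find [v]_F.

(-16, -4, 0)

First [v]_B = P [v]_D = (2, 0, 6).
Then [v]_F = Q [v]_B = (-16, -4, 0).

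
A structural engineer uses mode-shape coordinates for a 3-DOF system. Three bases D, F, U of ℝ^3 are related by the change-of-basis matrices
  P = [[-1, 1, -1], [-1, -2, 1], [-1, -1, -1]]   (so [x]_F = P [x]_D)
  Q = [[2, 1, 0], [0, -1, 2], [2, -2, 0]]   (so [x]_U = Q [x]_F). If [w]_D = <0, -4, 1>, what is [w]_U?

First [w]_F = P [w]_D = <-5, 9, 3>.
Then [w]_U = Q [w]_F = <-1, -3, -28>.

<-1, -3, -28>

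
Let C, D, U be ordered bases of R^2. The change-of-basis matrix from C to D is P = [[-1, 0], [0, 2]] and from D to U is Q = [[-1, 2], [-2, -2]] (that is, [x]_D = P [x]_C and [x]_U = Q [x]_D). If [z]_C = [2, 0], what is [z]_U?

First [z]_D = P [z]_C = [-2, 0].
Then [z]_U = Q [z]_D = [2, 4].

[2, 4]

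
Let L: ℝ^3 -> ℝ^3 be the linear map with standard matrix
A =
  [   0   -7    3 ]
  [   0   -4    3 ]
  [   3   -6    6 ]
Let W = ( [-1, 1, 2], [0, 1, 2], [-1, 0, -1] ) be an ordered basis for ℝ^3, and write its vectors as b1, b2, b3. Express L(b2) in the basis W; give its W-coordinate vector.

Compute L(b2) = A b2 = [-1, 2, 6] in standard coordinates.
Then write this in W-coordinates: solve for y in y_1 b1 + ... + y_3 b3 = [-1, 2, 6].
This gives y = [3, -1, -2], which is column 2 of [L]_W.

[3, -1, -2]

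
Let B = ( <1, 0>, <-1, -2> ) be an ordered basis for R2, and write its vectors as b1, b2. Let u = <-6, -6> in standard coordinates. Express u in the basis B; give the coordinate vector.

[u]_B is the unique c with M c = u, where M has columns b1, b2.
System: c_1 - c_2 = -6, 0c_1 - 2c_2 = -6; solving gives c_1 = -3, c_2 = 3.
Check: -3b1 + 3b2 = <-6, -6>.

<-3, 3>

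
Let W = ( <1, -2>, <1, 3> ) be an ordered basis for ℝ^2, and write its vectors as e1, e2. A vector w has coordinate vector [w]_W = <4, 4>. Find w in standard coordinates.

<8, 4>

By definition w = 4e1 + 4e2.
Summing componentwise gives <8, 4>.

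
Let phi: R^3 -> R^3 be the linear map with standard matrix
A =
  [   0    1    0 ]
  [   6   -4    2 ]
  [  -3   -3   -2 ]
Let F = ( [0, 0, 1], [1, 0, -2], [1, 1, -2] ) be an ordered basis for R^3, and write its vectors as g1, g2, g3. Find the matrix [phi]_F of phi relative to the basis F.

[[-2, 1, 0], [-2, -2, 3], [2, 2, -2]]

With P the matrix whose columns are g1, ..., g3, [phi]_F = P^(-1) A P.
Column by column: phi(g1) = A g1 = [0, 2, -2]; its F-coordinates [-2, -2, 2] give column 1.
Continuing for each basis vector yields [phi]_F = [[-2, 1, 0], [-2, -2, 3], [2, 2, -2]].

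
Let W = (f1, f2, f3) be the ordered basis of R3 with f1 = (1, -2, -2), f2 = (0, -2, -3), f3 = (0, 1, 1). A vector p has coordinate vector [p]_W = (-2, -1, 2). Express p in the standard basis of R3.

p = M [p]_W, where M has columns f1, ..., f3.
Carrying out the matrix-vector product, p = (-2, 8, 9).

(-2, 8, 9)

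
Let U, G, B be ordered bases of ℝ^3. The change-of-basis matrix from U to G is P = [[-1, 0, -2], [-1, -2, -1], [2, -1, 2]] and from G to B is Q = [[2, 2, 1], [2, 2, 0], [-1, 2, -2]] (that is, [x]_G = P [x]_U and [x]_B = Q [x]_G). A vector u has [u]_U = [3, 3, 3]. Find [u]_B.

[-33, -42, -33]

Composing the changes, [u]_B = Q P [u]_U.
Q P = [[-2, -5, -4], [-4, -4, -6], [-5, -2, -4]]; applying this to [3, 3, 3] gives [-33, -42, -33].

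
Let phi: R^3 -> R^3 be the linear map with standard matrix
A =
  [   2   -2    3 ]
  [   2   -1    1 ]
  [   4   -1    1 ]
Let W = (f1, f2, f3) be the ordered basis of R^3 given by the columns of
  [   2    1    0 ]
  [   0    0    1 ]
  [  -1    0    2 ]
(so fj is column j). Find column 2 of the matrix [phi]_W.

Compute phi(f2) = A f2 = [2, 2, 4] in standard coordinates.
Then write this in W-coordinates: solve for y in y_1 f1 + ... + y_3 f3 = [2, 2, 4].
This gives y = [0, 2, 2], which is column 2 of [phi]_W.

[0, 2, 2]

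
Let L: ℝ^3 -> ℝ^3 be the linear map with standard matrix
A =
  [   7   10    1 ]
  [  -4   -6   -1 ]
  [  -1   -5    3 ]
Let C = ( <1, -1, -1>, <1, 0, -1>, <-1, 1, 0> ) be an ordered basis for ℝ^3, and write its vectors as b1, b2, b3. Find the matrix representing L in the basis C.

The j-th column of [L]_C is [L(bj)]_C.
L(b1) = A b1 = <-4, 3, 1> = 0·b1 - b2 + 3b3, so column 1 is <0, -1, 3>.
Repeating for b2, b3 and assembling the columns gives [[0, 1, 3], [-1, 3, 1], [3, -2, 1]].

[[0, 1, 3], [-1, 3, 1], [3, -2, 1]]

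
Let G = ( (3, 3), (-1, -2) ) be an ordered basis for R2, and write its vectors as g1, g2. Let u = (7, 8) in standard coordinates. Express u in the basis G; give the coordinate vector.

Write u = c_1 g1 + c_2 g2 and solve for the c_i.
System: 3c_1 - c_2 = 7, 3c_1 - 2c_2 = 8; solving gives c_1 = 2, c_2 = -1.
Check: 2g1 - g2 = (7, 8).

(2, -1)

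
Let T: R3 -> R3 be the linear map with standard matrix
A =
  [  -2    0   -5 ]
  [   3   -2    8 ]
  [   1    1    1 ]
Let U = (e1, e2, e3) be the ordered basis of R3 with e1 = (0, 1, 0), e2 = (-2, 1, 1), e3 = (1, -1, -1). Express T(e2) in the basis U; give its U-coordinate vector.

(0, 1, 1)

Column 2 of [T]_U is the U-coordinate vector of T(e2).
In standard coordinates T(e2) = A e2 = (-1, 0, 0).
Converting to U: (-1, 0, 0) = 0·e1 + e2 + e3, so the coordinate vector is (0, 1, 1).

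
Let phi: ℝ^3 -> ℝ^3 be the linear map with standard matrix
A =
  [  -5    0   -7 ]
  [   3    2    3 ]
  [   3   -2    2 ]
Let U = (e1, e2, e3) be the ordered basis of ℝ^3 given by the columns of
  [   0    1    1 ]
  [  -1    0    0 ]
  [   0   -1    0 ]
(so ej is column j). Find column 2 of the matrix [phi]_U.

Column 2 of [phi]_U is the U-coordinate vector of phi(e2).
In standard coordinates phi(e2) = A e2 = (2, 0, 1).
Converting to U: (2, 0, 1) = 0·e1 - e2 + 3e3, so the coordinate vector is (0, -1, 3).

(0, -1, 3)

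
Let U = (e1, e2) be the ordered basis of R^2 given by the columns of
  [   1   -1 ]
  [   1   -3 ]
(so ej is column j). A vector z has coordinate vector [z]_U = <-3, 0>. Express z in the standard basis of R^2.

<-3, -3>

The coordinates say z = -3e1 + 0·e2; adding the scaled basis vectors gives <-3, -3>.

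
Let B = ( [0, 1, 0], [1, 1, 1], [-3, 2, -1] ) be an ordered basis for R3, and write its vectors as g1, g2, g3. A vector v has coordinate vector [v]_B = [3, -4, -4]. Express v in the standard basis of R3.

By definition v = 3g1 - 4g2 - 4g3.
Summing componentwise gives [8, -9, 0].

[8, -9, 0]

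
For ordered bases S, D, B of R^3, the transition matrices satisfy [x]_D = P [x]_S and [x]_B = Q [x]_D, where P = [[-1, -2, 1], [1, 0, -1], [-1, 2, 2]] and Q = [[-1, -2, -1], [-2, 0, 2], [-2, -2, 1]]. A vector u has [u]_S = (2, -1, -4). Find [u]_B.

(4, -16, -16)

Apply P to get D-coordinates (-4, 6, -12), then Q to get B-coordinates.
The result is [u]_B = (4, -16, -16).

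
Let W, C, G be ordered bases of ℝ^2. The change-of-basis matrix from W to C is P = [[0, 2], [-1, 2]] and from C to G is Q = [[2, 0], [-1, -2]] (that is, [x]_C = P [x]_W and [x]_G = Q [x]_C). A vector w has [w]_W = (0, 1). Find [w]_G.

(4, -6)

First [w]_C = P [w]_W = (2, 2).
Then [w]_G = Q [w]_C = (4, -6).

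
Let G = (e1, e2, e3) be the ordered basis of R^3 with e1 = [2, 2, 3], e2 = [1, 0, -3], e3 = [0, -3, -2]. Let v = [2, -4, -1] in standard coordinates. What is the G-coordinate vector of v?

[1, 0, 2]

Write v = c_1 e1 + ... + c_3 e3 and solve for the c_i.
Gaussian elimination on [M | v] yields c = (1, 0, 2).
Check: e1 + 0·e2 + 2e3 = [2, -4, -1].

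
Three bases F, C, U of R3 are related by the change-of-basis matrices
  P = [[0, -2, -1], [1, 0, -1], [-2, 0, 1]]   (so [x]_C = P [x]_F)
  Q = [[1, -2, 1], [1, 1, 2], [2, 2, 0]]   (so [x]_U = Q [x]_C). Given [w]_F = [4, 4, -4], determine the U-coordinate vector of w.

[-32, -20, 8]

Composing the changes, [w]_U = Q P [w]_F.
Q P = [[-4, -2, 2], [-3, -2, 0], [2, -4, -4]]; applying this to [4, 4, -4] gives [-32, -20, 8].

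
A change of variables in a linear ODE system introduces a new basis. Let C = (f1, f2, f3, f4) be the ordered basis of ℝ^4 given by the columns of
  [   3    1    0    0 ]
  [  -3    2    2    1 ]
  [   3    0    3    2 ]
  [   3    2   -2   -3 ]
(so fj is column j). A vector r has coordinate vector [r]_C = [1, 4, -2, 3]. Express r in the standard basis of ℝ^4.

r = M [r]_C, where M has columns f1, ..., f4.
Carrying out the matrix-vector product, r = [7, 4, 3, 6].

[7, 4, 3, 6]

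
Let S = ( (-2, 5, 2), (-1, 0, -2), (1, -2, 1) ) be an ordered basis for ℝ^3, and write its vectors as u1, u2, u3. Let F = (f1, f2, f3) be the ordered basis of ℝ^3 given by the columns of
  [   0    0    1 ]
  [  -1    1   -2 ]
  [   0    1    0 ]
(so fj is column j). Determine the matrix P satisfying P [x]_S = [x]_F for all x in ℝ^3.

[[1, 0, 1], [2, -2, 1], [-2, -1, 1]]

Take x = uj: its S-coordinates are the j-th standard unit vector, so P e_j — column j of P — equals [uj]_F.
u1 = f1 + 2f2 - 2f3, giving column 1 = (1, 2, -2); repeating for each j gives P = [[1, 0, 1], [2, -2, 1], [-2, -1, 1]].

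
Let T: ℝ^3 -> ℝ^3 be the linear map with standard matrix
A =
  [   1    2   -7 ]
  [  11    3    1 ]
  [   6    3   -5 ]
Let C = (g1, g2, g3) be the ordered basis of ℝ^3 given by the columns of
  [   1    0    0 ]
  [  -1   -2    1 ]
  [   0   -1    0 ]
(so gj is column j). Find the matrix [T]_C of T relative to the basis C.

[[-1, 3, 2], [-3, 1, -3], [1, -2, -1]]

The j-th column of [T]_C is [T(gj)]_C.
T(g1) = A g1 = (-1, 8, 3) = -g1 - 3g2 + g3, so column 1 is (-1, -3, 1).
Repeating for g2, g3 and assembling the columns gives [[-1, 3, 2], [-3, 1, -3], [1, -2, -1]].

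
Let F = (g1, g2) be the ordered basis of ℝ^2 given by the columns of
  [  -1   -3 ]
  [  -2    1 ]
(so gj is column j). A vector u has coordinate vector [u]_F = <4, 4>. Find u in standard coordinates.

<-16, -4>

The coordinates say u = 4g1 + 4g2; adding the scaled basis vectors gives <-16, -4>.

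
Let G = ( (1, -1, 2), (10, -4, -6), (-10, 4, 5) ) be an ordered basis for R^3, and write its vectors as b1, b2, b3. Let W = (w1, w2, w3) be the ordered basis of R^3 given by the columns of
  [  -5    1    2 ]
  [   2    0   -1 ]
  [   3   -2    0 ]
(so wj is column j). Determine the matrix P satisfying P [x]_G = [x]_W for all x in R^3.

[[0, -2, 1], [-1, 0, -1], [1, 0, -2]]

Column j of P is [bj]_W, since P maps G-coordinates to W-coordinates.
Expressing b1 in W: b1 = 0·w1 - w2 + w3, so column 1 of P is (0, -1, 1).
Doing the same for each bj gives P = [[0, -2, 1], [-1, 0, -1], [1, 0, -2]].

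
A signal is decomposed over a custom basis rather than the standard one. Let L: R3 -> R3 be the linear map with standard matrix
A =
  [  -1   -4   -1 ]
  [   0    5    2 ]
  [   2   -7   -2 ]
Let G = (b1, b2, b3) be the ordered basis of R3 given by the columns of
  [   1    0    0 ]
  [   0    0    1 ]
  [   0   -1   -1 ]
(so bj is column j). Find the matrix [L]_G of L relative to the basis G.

[[-1, 1, -3], [-2, 0, 2], [0, -2, 3]]

Let P have columns b1, ..., b3. Then [L]_G = P^(-1) A P.
Here det P = 1, so P^(-1) is integer; computing A P first and then P^(-1)(A P) gives [[-1, 1, -3], [-2, 0, 2], [0, -2, 3]].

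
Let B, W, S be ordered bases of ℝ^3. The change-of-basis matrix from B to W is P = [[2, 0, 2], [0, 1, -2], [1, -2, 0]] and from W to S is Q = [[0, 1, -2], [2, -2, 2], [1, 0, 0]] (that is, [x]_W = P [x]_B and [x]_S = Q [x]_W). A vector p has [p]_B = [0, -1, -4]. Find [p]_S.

First [p]_W = P [p]_B = [-8, 7, 2].
Then [p]_S = Q [p]_W = [3, -26, -8].

[3, -26, -8]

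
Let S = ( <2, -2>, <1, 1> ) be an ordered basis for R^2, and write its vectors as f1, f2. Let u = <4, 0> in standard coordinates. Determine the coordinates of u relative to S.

<1, 2>

[u]_S is the unique c with M c = u, where M has columns f1, f2.
System: 2c_1 + c_2 = 4, -2c_1 + c_2 = 0; solving gives c_1 = 1, c_2 = 2.
Check: f1 + 2f2 = <4, 0>.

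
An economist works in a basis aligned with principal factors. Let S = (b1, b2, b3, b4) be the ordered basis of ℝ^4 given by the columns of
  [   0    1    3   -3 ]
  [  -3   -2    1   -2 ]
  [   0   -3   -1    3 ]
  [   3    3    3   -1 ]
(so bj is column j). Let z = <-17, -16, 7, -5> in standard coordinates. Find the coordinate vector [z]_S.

<2, 1, -4, 2>

Write z = c_1 b1 + ... + c_4 b4 and solve for the c_i.
Gaussian elimination on [M | z] yields c = (2, 1, -4, 2).
Check: 2b1 + b2 - 4b3 + 2b4 = <-17, -16, 7, -5>.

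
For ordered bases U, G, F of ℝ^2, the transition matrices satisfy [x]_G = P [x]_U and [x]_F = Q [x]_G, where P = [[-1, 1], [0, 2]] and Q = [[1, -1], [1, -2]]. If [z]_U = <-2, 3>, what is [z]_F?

<-1, -7>

First [z]_G = P [z]_U = <5, 6>.
Then [z]_F = Q [z]_G = <-1, -7>.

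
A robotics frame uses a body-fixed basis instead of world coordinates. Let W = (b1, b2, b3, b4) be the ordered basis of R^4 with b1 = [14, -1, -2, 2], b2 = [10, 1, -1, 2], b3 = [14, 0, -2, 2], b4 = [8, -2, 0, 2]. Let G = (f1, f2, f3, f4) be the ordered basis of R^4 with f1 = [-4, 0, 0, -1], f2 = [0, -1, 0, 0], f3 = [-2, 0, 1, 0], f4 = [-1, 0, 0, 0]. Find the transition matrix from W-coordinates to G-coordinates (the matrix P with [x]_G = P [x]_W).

Column j of P is [bj]_G, since P maps W-coordinates to G-coordinates.
Expressing b1 in G: b1 = -2f1 + f2 - 2f3 - 2f4, so column 1 of P is [-2, 1, -2, -2].
Doing the same for each bj gives P = [[-2, -2, -2, -2], [1, -1, 0, 2], [-2, -1, -2, 0], [-2, 0, -2, 0]].

[[-2, -2, -2, -2], [1, -1, 0, 2], [-2, -1, -2, 0], [-2, 0, -2, 0]]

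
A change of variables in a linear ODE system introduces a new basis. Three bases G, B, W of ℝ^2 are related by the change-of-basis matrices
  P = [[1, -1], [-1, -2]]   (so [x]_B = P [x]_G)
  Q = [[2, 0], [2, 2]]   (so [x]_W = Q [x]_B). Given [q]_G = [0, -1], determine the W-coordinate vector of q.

[2, 6]

Composing the changes, [q]_W = Q P [q]_G.
Q P = [[2, -2], [0, -6]]; applying this to [0, -1] gives [2, 6].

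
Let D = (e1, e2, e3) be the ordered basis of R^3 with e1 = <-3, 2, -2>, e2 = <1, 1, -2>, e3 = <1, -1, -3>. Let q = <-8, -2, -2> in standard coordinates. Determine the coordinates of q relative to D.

<2, -4, 2>

[q]_D is the unique c with M c = q, where M has columns e1, ..., e3.
Gaussian elimination on [M | q] yields c = (2, -4, 2).
Check: 2e1 - 4e2 + 2e3 = <-8, -2, -2>.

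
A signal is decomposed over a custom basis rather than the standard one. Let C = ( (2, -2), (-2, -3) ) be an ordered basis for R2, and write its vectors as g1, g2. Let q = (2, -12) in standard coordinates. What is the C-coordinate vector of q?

We seek scalars with c_1 g1 + c_2 g2 = q; equivalently solve M c = q where the columns of M are g1, g2.
System: 2c_1 - 2c_2 = 2, -2c_1 - 3c_2 = -12; solving gives c_1 = 3, c_2 = 2.
Check: 3g1 + 2g2 = (2, -12).

(3, 2)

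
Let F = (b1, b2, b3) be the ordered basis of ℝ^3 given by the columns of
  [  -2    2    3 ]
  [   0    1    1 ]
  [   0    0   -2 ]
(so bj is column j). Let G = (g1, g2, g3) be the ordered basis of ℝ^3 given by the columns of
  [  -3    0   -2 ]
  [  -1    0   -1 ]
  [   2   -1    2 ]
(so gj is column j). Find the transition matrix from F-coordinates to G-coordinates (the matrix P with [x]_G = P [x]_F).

[[2, 0, -1], [0, -2, 0], [-2, -1, 0]]

Column j of P is [bj]_G, since P maps F-coordinates to G-coordinates.
Expressing b1 in G: b1 = 2g1 + 0·g2 - 2g3, so column 1 of P is (2, 0, -2).
Doing the same for each bj gives P = [[2, 0, -1], [0, -2, 0], [-2, -1, 0]].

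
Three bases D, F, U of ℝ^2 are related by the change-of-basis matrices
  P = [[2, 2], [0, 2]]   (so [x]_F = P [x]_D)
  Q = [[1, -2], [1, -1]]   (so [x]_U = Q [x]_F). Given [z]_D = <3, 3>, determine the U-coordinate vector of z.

<0, 6>

Apply P to get F-coordinates <12, 6>, then Q to get U-coordinates.
The result is [z]_U = <0, 6>.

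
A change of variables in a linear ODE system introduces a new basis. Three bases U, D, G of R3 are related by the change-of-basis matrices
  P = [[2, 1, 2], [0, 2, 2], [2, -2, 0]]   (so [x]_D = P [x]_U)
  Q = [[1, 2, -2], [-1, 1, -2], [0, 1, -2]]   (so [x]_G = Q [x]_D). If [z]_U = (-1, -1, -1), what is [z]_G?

Composing the changes, [z]_G = Q P [z]_U.
Q P = [[-2, 9, 6], [-6, 5, 0], [-4, 6, 2]]; applying this to (-1, -1, -1) gives (-13, 1, -4).

(-13, 1, -4)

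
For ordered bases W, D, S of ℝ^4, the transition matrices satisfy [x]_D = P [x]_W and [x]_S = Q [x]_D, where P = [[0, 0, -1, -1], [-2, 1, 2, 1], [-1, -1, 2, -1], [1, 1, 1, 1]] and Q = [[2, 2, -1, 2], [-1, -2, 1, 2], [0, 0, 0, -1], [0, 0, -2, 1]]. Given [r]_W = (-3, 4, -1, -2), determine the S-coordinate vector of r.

(15, -20, 2, 0)

Composing the changes, [r]_S = Q P [r]_W.
Q P = [[-1, 5, 2, 3], [5, -1, 1, 0], [-1, -1, -1, -1], [3, 3, -3, 3]]; applying this to (-3, 4, -1, -2) gives (15, -20, 2, 0).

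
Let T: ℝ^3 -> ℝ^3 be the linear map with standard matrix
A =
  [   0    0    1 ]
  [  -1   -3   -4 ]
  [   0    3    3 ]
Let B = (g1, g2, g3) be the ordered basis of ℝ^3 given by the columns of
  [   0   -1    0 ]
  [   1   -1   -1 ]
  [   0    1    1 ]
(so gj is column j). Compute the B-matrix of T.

[[0, 0, -1], [0, -1, -1], [3, 1, 1]]

With P the matrix whose columns are g1, ..., g3, [T]_B = P^(-1) A P.
Column by column: T(g1) = A g1 = (0, -3, 3); its B-coordinates (0, 0, 3) give column 1.
Continuing for each basis vector yields [T]_B = [[0, 0, -1], [0, -1, -1], [3, 1, 1]].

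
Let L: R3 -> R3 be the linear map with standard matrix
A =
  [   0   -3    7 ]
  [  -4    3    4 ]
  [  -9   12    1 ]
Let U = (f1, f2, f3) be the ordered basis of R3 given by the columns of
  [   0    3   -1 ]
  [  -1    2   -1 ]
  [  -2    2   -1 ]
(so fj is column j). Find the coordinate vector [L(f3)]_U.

Column 3 of [L]_U is the U-coordinate vector of L(f3).
In standard coordinates L(f3) = A f3 = <-4, -3, -4>.
Converting to U: <-4, -3, -4> = f1 - 2f2 - 2f3, so the coordinate vector is <1, -2, -2>.

<1, -2, -2>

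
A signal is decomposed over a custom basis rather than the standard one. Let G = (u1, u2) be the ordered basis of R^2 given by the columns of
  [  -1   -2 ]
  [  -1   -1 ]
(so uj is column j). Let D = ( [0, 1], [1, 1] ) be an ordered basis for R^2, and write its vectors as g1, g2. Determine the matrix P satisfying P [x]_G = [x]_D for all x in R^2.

[[0, 1], [-1, -2]]

Column j of P is [uj]_D, since P maps G-coordinates to D-coordinates.
Expressing u1 in D: u1 = 0·g1 - g2, so column 1 of P is [0, -1].
Doing the same for each uj gives P = [[0, 1], [-1, -2]].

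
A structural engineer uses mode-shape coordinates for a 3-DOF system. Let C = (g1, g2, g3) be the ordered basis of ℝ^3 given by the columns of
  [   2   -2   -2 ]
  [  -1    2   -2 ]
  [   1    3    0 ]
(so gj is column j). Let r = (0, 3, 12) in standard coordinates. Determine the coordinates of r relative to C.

(3, 3, 0)

[r]_C is the unique c with M c = r, where M has columns g1, ..., g3.
Row-reducing the augmented matrix [M | r] gives c = (3, 3, 0).
Check: 3g1 + 3g2 + 0·g3 = (0, 3, 12).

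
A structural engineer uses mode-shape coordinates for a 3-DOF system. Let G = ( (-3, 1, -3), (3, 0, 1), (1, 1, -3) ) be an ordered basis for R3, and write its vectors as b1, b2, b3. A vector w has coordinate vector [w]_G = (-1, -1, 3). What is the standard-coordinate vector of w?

w = M [w]_G, where M has columns b1, ..., b3.
Carrying out the matrix-vector product, w = (3, 2, -7).

(3, 2, -7)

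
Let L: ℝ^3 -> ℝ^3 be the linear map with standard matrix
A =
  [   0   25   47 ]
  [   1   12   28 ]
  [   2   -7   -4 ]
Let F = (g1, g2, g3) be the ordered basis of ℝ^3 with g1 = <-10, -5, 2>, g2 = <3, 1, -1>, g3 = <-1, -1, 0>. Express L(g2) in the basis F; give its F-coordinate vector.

<3, 3, 1>

Column 2 of [L]_F is the F-coordinate vector of L(g2).
In standard coordinates L(g2) = A g2 = <-22, -13, 3>.
Converting to F: <-22, -13, 3> = 3g1 + 3g2 + g3, so the coordinate vector is <3, 3, 1>.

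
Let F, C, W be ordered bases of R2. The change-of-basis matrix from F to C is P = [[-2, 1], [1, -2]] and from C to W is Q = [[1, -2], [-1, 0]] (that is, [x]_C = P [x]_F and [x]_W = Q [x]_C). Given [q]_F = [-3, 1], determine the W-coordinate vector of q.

[17, -7]

Composing the changes, [q]_W = Q P [q]_F.
Q P = [[-4, 5], [2, -1]]; applying this to [-3, 1] gives [17, -7].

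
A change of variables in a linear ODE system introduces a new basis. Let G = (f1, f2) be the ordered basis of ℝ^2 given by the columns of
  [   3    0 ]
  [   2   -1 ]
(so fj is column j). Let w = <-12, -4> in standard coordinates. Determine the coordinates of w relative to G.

We seek scalars with c_1 f1 + c_2 f2 = w; equivalently solve M c = w where the columns of M are f1, f2.
System: 3c_1 + 0c_2 = -12, 2c_1 - c_2 = -4; solving gives c_1 = -4, c_2 = -4.
Check: -4f1 - 4f2 = <-12, -4>.

<-4, -4>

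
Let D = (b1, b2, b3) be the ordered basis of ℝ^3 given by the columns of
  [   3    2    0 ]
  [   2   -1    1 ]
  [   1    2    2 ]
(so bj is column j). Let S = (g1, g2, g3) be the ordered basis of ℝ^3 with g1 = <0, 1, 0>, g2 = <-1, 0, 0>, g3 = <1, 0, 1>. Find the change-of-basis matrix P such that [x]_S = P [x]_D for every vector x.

[[2, -1, 1], [-2, 0, 2], [1, 2, 2]]

Take x = bj: its D-coordinates are the j-th standard unit vector, so P e_j — column j of P — equals [bj]_S.
b1 = 2g1 - 2g2 + g3, giving column 1 = <2, -2, 1>; repeating for each j gives P = [[2, -1, 1], [-2, 0, 2], [1, 2, 2]].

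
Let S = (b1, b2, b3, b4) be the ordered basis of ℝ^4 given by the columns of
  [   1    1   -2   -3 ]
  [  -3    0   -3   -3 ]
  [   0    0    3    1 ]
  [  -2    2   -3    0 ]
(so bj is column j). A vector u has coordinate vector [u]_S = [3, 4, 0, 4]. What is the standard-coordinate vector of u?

[-5, -21, 4, 2]

The coordinates say u = 3b1 + 4b2 + 0·b3 + 4b4; adding the scaled basis vectors gives [-5, -21, 4, 2].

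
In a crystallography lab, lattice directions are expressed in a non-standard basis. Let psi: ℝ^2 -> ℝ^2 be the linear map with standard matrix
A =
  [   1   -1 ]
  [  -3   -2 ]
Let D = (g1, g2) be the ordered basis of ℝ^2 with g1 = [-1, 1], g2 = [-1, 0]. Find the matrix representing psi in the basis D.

With P the matrix whose columns are g1, g2, [psi]_D = P^(-1) A P.
Column by column: psi(g1) = A g1 = [-2, 1]; its D-coordinates [1, 1] give column 1.
Continuing for each basis vector yields [psi]_D = [[1, 3], [1, -2]].

[[1, 3], [1, -2]]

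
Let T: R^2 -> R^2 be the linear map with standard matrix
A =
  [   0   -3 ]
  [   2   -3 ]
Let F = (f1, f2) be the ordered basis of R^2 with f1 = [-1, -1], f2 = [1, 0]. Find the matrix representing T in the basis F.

[[-1, -2], [2, -2]]

With P the matrix whose columns are f1, f2, [T]_F = P^(-1) A P.
Column by column: T(f1) = A f1 = [3, 1]; its F-coordinates [-1, 2] give column 1.
Continuing for each basis vector yields [T]_F = [[-1, -2], [2, -2]].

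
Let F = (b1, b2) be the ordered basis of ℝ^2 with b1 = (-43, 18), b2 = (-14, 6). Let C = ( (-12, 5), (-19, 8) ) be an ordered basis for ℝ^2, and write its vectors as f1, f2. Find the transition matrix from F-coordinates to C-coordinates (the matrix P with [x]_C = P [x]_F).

Take x = bj: its F-coordinates are the j-th standard unit vector, so P e_j — column j of P — equals [bj]_C.
b1 = 2f1 + f2, giving column 1 = (2, 1); repeating for each j gives P = [[2, -2], [1, 2]].

[[2, -2], [1, 2]]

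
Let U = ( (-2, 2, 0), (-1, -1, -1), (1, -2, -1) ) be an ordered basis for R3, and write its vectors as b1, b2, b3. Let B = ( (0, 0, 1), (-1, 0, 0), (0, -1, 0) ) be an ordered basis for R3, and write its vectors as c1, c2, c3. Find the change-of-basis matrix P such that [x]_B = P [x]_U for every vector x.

Take x = bj: its U-coordinates are the j-th standard unit vector, so P e_j — column j of P — equals [bj]_B.
b1 = 0·c1 + 2c2 - 2c3, giving column 1 = (0, 2, -2); repeating for each j gives P = [[0, -1, -1], [2, 1, -1], [-2, 1, 2]].

[[0, -1, -1], [2, 1, -1], [-2, 1, 2]]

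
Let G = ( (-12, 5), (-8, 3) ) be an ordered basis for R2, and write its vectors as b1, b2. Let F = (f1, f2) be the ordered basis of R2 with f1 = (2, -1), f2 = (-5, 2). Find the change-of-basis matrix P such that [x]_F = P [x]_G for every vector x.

[[-1, 1], [2, 2]]

Let M have columns bj and N have columns fj. Then for every x, N [x]_F = x = M [x]_G, so P = N^(-1) M.
Since det N = -1, N^(-1) has integer entries; multiplying gives P = [[-1, 1], [2, 2]].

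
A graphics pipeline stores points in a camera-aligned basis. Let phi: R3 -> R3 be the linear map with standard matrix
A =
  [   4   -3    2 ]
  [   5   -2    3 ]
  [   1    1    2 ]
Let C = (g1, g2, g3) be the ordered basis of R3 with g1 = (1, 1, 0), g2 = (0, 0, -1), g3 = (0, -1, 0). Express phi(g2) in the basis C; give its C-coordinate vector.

Compute phi(g2) = A g2 = (-2, -3, -2) in standard coordinates.
Then write this in C-coordinates: solve for y in y_1 g1 + ... + y_3 g3 = (-2, -3, -2).
This gives y = (-2, 2, 1), which is column 2 of [phi]_C.

(-2, 2, 1)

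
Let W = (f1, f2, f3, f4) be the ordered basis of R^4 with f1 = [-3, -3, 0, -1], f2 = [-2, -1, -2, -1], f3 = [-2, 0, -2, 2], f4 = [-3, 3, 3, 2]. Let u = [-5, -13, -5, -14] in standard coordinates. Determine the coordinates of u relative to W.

Write u = c_1 f1 + ... + c_4 f4 and solve for the c_i.
Row-reducing the augmented matrix [M | u] gives c = (2, 4, -3, -1).
Check: 2f1 + 4f2 - 3f3 - f4 = [-5, -13, -5, -14].

[2, 4, -3, -1]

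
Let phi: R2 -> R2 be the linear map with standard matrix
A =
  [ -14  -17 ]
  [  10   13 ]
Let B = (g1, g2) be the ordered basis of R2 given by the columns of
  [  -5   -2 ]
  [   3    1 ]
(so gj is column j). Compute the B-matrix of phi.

With P the matrix whose columns are g1, g2, [phi]_B = P^(-1) A P.
Column by column: phi(g1) = A g1 = <19, -11>; its B-coordinates <-3, -2> give column 1.
Continuing for each basis vector yields [phi]_B = [[-3, -3], [-2, 2]].

[[-3, -3], [-2, 2]]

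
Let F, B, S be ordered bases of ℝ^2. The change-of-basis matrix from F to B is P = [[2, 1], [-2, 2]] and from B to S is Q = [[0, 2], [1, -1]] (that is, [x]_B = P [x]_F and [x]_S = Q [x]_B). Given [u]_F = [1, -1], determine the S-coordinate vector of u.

Composing the changes, [u]_S = Q P [u]_F.
Q P = [[-4, 4], [4, -1]]; applying this to [1, -1] gives [-8, 5].

[-8, 5]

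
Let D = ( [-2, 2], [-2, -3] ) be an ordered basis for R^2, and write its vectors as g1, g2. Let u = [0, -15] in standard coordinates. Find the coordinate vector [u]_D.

Write u = c_1 g1 + c_2 g2 and solve for the c_i.
System: -2c_1 - 2c_2 = 0, 2c_1 - 3c_2 = -15; solving gives c_1 = -3, c_2 = 3.
Check: -3g1 + 3g2 = [0, -15].

[-3, 3]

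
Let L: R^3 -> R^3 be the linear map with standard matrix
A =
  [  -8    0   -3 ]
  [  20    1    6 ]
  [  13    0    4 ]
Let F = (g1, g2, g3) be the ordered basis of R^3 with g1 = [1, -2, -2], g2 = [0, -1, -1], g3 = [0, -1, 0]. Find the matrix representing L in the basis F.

With P the matrix whose columns are g1, ..., g3, [L]_F = P^(-1) A P.
Column by column: L(g1) = A g1 = [-2, 6, 5]; its F-coordinates [-2, -1, -1] give column 1.
Continuing for each basis vector yields [L]_F = [[-2, 3, 0], [-1, -2, 0], [-1, 3, 1]].

[[-2, 3, 0], [-1, -2, 0], [-1, 3, 1]]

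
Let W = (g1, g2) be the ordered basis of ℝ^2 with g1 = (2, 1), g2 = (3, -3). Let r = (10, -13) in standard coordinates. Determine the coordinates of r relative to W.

(-1, 4)

We seek scalars with c_1 g1 + c_2 g2 = r; equivalently solve M c = r where the columns of M are g1, g2.
System: 2c_1 + 3c_2 = 10, c_1 - 3c_2 = -13; solving gives c_1 = -1, c_2 = 4.
Check: -g1 + 4g2 = (10, -13).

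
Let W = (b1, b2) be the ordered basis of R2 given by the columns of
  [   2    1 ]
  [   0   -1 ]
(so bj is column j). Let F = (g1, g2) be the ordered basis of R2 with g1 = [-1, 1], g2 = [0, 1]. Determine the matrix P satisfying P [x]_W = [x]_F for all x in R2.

[[-2, -1], [2, 0]]

Take x = bj: its W-coordinates are the j-th standard unit vector, so P e_j — column j of P — equals [bj]_F.
b1 = -2g1 + 2g2, giving column 1 = [-2, 2]; repeating for each j gives P = [[-2, -1], [2, 0]].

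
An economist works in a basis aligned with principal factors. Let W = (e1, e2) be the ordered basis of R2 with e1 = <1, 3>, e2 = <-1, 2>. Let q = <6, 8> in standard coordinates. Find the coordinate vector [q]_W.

Write q = c_1 e1 + c_2 e2 and solve for the c_i.
System: c_1 - c_2 = 6, 3c_1 + 2c_2 = 8; solving gives c_1 = 4, c_2 = -2.
Check: 4e1 - 2e2 = <6, 8>.

<4, -2>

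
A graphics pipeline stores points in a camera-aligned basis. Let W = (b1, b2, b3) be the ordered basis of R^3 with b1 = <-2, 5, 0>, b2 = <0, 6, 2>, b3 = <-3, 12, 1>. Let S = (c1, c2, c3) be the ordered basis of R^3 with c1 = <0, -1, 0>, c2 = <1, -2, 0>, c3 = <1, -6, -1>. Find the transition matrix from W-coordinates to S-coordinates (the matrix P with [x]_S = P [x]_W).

[[-1, 2, -2], [-2, 2, -2], [0, -2, -1]]

Take x = bj: its W-coordinates are the j-th standard unit vector, so P e_j — column j of P — equals [bj]_S.
b1 = -c1 - 2c2 + 0·c3, giving column 1 = <-1, -2, 0>; repeating for each j gives P = [[-1, 2, -2], [-2, 2, -2], [0, -2, -1]].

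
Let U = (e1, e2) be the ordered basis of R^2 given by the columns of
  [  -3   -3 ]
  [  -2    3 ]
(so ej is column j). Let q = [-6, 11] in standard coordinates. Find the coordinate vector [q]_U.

[-1, 3]

Write q = c_1 e1 + c_2 e2 and solve for the c_i.
System: -3c_1 - 3c_2 = -6, -2c_1 + 3c_2 = 11; solving gives c_1 = -1, c_2 = 3.
Check: -e1 + 3e2 = [-6, 11].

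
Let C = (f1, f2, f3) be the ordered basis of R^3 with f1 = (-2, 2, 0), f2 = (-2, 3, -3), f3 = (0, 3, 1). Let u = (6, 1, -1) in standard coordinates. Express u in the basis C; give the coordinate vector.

[u]_C is the unique c with M c = u, where M has columns f1, ..., f3.
Gaussian elimination on [M | u] yields c = (-4, 1, 2).
Check: -4f1 + f2 + 2f3 = (6, 1, -1).

(-4, 1, 2)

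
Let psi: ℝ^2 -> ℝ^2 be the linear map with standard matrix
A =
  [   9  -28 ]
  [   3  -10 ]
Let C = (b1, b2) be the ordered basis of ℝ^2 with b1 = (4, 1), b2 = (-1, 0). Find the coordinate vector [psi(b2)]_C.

(-3, -3)

Compute psi(b2) = A b2 = (-9, -3) in standard coordinates.
Then write this in C-coordinates: solve for y in y_1 b1 + y_2 b2 = (-9, -3).
This gives y = (-3, -3), which is column 2 of [psi]_C.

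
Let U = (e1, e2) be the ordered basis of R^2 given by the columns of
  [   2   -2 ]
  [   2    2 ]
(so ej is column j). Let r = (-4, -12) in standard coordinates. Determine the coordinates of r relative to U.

(-4, -2)

Write r = c_1 e1 + c_2 e2 and solve for the c_i.
System: 2c_1 - 2c_2 = -4, 2c_1 + 2c_2 = -12; solving gives c_1 = -4, c_2 = -2.
Check: -4e1 - 2e2 = (-4, -12).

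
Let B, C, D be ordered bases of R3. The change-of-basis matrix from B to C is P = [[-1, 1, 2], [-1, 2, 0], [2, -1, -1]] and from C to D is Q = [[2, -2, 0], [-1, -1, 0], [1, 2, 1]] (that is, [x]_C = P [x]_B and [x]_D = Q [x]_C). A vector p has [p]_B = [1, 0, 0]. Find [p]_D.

Composing the changes, [p]_D = Q P [p]_B.
Q P = [[0, -2, 4], [2, -3, -2], [-1, 4, 1]]; applying this to [1, 0, 0] gives [0, 2, -1].

[0, 2, -1]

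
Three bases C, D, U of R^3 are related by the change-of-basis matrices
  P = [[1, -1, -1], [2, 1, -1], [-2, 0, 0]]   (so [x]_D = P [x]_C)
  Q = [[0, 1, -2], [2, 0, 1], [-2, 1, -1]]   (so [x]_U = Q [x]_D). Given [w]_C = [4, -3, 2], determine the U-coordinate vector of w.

Composing the changes, [w]_U = Q P [w]_C.
Q P = [[6, 1, -1], [0, -2, -2], [2, 3, 1]]; applying this to [4, -3, 2] gives [19, 2, 1].

[19, 2, 1]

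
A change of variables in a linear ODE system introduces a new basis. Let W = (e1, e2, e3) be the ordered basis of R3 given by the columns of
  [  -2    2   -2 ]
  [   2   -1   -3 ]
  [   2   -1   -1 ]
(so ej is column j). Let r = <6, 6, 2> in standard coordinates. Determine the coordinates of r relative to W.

[r]_W is the unique c with M c = r, where M has columns e1, ..., e3.
Solving this 3x3 system gives c = (1, 2, -2).
Check: e1 + 2e2 - 2e3 = <6, 6, 2>.

<1, 2, -2>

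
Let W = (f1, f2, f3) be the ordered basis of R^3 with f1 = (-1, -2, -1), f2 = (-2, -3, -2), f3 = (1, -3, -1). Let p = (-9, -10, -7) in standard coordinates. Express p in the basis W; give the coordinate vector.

We seek scalars with c_1 f1 + ... + c_3 f3 = p; equivalently solve M c = p where the columns of M are f1, ..., f3.
Row-reducing the augmented matrix [M | p] gives c = (2, 3, -1).
Check: 2f1 + 3f2 - f3 = (-9, -10, -7).

(2, 3, -1)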